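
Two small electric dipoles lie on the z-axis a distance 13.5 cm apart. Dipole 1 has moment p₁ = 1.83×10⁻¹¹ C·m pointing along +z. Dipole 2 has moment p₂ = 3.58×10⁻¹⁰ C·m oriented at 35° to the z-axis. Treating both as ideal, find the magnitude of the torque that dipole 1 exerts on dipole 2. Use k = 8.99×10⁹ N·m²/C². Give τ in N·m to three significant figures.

τ ≈ 2.75×10⁻⁸ N·m

The second dipole sits on the axis of the first, so the field there is axial: E₁ = 2kp₁/r³ along +z.
E₁ = 2(8.99×10⁹)(1.83×10⁻¹¹)/(0.135)³ = 133.7 N/C.
Torque on the second dipole: τ = p₂ E₁ sinθ.
τ = (3.58×10⁻¹⁰)(133.7)·sin35° = 2.746×10⁻⁸ N·m.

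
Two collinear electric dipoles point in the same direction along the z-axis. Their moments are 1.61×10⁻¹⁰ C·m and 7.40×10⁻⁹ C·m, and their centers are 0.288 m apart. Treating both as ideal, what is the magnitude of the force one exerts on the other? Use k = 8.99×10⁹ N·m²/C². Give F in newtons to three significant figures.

On-axis field of dipole 1 at distance r: E = 2kp₁/r³. Force on dipole 2 is F = p₂·dE/dr (gradient along axis).
dE/dr = −6kp₁/r⁴, so |F| = 6kp₁p₂/r⁴ (attractive for aligned moments).
F = 6(8.99×10⁹)(1.61×10⁻¹⁰)(7.40×10⁻⁹)/(0.288)⁴ = 9.341×10⁻⁶ N.

F ≈ 9.34×10⁻⁶ N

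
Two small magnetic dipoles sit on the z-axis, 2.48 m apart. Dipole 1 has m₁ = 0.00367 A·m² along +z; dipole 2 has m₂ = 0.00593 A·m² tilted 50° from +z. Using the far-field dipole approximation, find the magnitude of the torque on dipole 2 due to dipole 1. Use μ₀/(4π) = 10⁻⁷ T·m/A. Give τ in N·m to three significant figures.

Dipole B is on the axis of dipole A, so B₁ there is axial: B₁ = (μ₀/4π)·2m₁/r³ along +z.
B₁ = 2(10⁻⁷)(0.00367)/(2.48)³ = 4.812×10⁻¹¹ T.
τ = m₂ B₁ sinθ.
τ = (0.00593)(4.812×10⁻¹¹)·sin50° = 2.186×10⁻¹³ N·m.

τ ≈ 2.19×10⁻¹³ N·m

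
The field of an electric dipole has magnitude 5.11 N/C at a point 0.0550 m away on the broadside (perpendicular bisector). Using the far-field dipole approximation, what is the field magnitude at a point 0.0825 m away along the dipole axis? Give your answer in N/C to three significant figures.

Dipole fields scale as 1/r³ in the far field.
The axial field is twice the equatorial field at the same r, so the geometry factor is 2/1.
E₂ = E₁ · (2/1) · (r₁/r₂)³ = 5.11 · 2 · (0.0550/0.0825)³.
(r₁/r₂)³ = (0.6667)³ = 0.2963.
E₂ ≈ 3.028 N/C.

E ≈ 3.03 N/C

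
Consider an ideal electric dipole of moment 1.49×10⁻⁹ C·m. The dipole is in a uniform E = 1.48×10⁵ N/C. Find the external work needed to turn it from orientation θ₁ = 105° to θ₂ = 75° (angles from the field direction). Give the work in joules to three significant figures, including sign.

W ≈ -1.14×10⁻⁴ J

W_ext = ΔU = U(θ₂) − U(θ₁) = −pE cosθ₂ − (−pE cosθ₁) = pE(cosθ₁ − cosθ₂).
W = (1.49×10⁻⁹)(1.48×10⁵)·(cos105° − cos75°) = (2.205×10⁻⁴)·(-0.5176) = -1.141×10⁻⁴ J.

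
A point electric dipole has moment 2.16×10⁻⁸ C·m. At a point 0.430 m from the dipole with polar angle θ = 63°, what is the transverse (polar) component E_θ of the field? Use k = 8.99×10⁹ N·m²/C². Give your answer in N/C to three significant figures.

E_θ ≈ 2180 N/C

For a dipole, E_θ = (kp sinθ)/r³.
kp/r³ = (8.99×10⁹)(2.16×10⁻⁸)/(0.430)³ = 2442 N/C.
E_θ = 2442·sin63° = 2176 N/C.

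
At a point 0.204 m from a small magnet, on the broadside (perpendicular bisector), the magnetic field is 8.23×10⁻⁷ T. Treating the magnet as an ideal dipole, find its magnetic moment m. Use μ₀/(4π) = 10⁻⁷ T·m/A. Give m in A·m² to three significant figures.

In the equatorial plane B = (μ₀/4π)·m/r³, so m = Br³·4π/(μ₀).
m = (8.23×10⁻⁷)·(0.204)³ / (10⁻⁷) = 0.06987 A·m².

m ≈ 0.0699 A·m²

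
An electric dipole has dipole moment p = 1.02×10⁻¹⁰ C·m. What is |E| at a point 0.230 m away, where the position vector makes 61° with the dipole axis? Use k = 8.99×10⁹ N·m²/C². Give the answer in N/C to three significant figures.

E ≈ 98.4 N/C

At angle θ the dipole field magnitude is E = (kp/r³)·√(1 + 3cos²θ).
kp/r³ = (8.99×10⁹)(1.02×10⁻¹⁰) / (0.230)³ = 75.37 N/C.
√(1 + 3cos²61°) = √(1 + 3·0.2350) = √1.7051 ≈ 1.3058.
E ≈ 75.37 × 1.306 = 98.41 N/C.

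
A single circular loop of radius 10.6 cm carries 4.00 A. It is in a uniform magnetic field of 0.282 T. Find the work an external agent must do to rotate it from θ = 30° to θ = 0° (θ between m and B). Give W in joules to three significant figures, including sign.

W ≈ -0.00533 J

Magnetic moment m = IA = Iπa² = (4.00)·π·(0.106)² = 0.1412 A·m².
W_ext = ΔU = −mB cosθ₂ + mB cosθ₁ = mB(cosθ₁ − cosθ₂).
W = (0.1412)(0.282)·(cos30° − cos0°) = (0.03982)·(-0.1340) = -0.005335 J.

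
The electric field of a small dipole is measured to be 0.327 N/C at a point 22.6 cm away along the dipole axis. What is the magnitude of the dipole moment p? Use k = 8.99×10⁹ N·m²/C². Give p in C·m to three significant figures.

p ≈ 2.10×10⁻¹³ C·m

On axis E = 2kp/r³, so p = Er³/(2k).
p = (0.327)·(0.226)³ / (2·8.99×10⁹) = 2.099×10⁻¹³ C·m.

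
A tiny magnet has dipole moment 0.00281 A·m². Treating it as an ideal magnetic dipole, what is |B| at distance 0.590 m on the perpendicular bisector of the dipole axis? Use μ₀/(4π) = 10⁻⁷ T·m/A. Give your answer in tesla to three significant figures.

B ≈ 1.37×10⁻⁹ T

In the equatorial plane B = (μ₀/4π)·m/r³ (half the axial value).
B = (10⁻⁷)·(0.00281) / (0.590)³ = 1.368×10⁻⁹ T.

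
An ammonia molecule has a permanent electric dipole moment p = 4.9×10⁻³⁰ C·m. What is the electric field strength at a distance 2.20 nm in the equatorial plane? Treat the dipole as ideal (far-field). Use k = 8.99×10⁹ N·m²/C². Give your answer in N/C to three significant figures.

In the equatorial plane E = kp/r³.
E = (8.99×10⁹)(4.90×10⁻³⁰) / (2.20×10⁻⁹)³ = 4.137×10⁶ N/C.

E ≈ 4.14×10⁶ N/C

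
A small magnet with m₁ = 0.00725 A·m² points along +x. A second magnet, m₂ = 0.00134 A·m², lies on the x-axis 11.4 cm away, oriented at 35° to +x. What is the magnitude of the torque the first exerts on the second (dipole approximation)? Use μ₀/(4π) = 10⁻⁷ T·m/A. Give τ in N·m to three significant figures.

τ ≈ 7.52×10⁻¹⁰ N·m

Dipole B is on the axis of dipole A, so B₁ there is axial: B₁ = (μ₀/4π)·2m₁/r³ along +x.
B₁ = 2(10⁻⁷)(0.00725)/(0.114)³ = 9.787×10⁻⁷ T.
τ = m₂ B₁ sinθ.
τ = (0.00134)(9.787×10⁻⁷)·sin35° = 7.522×10⁻¹⁰ N·m.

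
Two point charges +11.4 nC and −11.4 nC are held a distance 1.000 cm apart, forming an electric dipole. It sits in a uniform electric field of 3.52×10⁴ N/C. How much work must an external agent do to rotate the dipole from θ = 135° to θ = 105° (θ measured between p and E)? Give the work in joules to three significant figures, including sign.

Dipole moment p = qd = (1.14×10⁻⁸ C)(0.0100 m) = 1.14×10⁻¹⁰ C·m.
W_ext = ΔU = U(θ₂) − U(θ₁) = −pE cosθ₂ − (−pE cosθ₁) = pE(cosθ₁ − cosθ₂).
W = (1.14×10⁻¹⁰)(3.52×10⁴)·(cos135° − cos105°) = (4.013×10⁻⁶)·(-0.4483) = -1.799×10⁻⁶ J.

W ≈ -1.80×10⁻⁶ J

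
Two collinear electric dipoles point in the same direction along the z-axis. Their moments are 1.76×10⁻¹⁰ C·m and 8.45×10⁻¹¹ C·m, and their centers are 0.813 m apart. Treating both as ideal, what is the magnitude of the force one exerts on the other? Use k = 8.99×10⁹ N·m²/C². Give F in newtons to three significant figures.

On-axis field of dipole 1 at distance r: E = 2kp₁/r³. Force on dipole 2 is F = p₂·dE/dr (gradient along axis).
dE/dr = −6kp₁/r⁴, so |F| = 6kp₁p₂/r⁴ (attractive for aligned moments).
F = 6(8.99×10⁹)(1.76×10⁻¹⁰)(8.45×10⁻¹¹)/(0.813)⁴ = 1.836×10⁻⁹ N.

F ≈ 1.84×10⁻⁹ N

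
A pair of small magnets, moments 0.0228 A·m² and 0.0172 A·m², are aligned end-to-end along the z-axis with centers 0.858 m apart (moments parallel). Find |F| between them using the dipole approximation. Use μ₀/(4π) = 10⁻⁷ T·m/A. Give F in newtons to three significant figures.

F ≈ 4.34×10⁻¹⁰ N

On-axis B of dipole 1: B = (μ₀/4π)·2m₁/r³. Force on dipole 2: F = m₂·dB/dr.
dB/dr = −(μ₀/4π)·6m₁/r⁴, so |F| = (μ₀/4π)·6m₁m₂/r⁴.
F = 6(10⁻⁷)(0.0228)(0.0172)/(0.858)⁴ = 4.342×10⁻¹⁰ N.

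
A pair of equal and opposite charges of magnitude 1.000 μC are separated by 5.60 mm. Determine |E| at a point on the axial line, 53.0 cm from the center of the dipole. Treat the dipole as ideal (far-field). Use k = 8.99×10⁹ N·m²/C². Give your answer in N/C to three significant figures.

Dipole moment p = qd = (1.00×10⁻⁶ C)(0.00560 m) = 5.60×10⁻⁹ C·m.
On the dipole axis E = 2kp/r³.
E = 2·(8.99×10⁹)(5.60×10⁻⁹) / (0.530)³ = 676.3 N/C.

E ≈ 676 N/C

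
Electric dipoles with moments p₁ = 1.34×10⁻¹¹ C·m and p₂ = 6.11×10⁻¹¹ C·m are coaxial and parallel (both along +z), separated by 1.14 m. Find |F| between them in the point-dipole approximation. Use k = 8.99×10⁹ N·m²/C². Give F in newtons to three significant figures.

F ≈ 2.61×10⁻¹¹ N

On-axis field of dipole 1 at distance r: E = 2kp₁/r³. Force on dipole 2 is F = p₂·dE/dr (gradient along axis).
dE/dr = −6kp₁/r⁴, so |F| = 6kp₁p₂/r⁴ (attractive for aligned moments).
F = 6(8.99×10⁹)(1.34×10⁻¹¹)(6.11×10⁻¹¹)/(1.14)⁴ = 2.615×10⁻¹¹ N.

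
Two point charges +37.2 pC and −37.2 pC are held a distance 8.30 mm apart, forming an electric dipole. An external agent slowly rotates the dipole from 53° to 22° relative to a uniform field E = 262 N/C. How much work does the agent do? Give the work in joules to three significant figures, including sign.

Dipole moment p = qd = (3.72×10⁻¹¹ C)(0.00830 m) = 3.088×10⁻¹³ C·m.
W_ext = ΔU = U(θ₂) − U(θ₁) = −pE cosθ₂ − (−pE cosθ₁) = pE(cosθ₁ − cosθ₂).
W = (3.088×10⁻¹³)(262)·(cos53° − cos22°) = (8.091×10⁻¹¹)·(-0.3254) = -2.632×10⁻¹¹ J.

W ≈ -2.63×10⁻¹¹ J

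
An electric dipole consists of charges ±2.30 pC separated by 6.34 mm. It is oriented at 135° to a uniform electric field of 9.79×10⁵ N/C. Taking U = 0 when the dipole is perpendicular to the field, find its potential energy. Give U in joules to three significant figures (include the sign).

Dipole moment p = qd = (2.30×10⁻¹² C)(0.00634 m) = 1.458×10⁻¹⁴ C·m.
U = −p·E = −pE cosθ.
U = −(1.458×10⁻¹⁴)(9.79×10⁵)·cos135° = 1.009×10⁻⁸ J.

U ≈ 1.01×10⁻⁸ J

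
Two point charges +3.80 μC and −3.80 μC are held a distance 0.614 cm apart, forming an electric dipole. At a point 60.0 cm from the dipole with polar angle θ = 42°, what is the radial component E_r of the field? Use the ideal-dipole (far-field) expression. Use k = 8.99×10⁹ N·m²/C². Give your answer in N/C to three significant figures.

E_r ≈ 1440 N/C

Dipole moment p = qd = (3.80×10⁻⁶ C)(0.00614 m) = 2.333×10⁻⁸ C·m.
For a dipole, E_r = (2kp cosθ)/r³.
kp/r³ = (8.99×10⁹)(2.333×10⁻⁸)/(0.600)³ = 971.0 N/C.
E_r = 2·971.0·cos42° = 1443 N/C.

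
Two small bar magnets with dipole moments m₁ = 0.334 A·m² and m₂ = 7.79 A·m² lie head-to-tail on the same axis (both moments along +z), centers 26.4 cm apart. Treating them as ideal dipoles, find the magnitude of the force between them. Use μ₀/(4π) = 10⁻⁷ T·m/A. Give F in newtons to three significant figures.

F ≈ 3.21×10⁻⁴ N

On-axis B of dipole 1: B = (μ₀/4π)·2m₁/r³. Force on dipole 2: F = m₂·dB/dr.
dB/dr = −(μ₀/4π)·6m₁/r⁴, so |F| = (μ₀/4π)·6m₁m₂/r⁴.
F = 6(10⁻⁷)(0.334)(7.79)/(0.264)⁴ = 3.214×10⁻⁴ N.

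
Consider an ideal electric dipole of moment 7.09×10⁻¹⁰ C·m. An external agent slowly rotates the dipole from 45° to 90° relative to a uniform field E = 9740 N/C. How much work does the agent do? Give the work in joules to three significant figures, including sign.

W ≈ 4.88×10⁻⁶ J

W_ext = ΔU = U(θ₂) − U(θ₁) = −pE cosθ₂ − (−pE cosθ₁) = pE(cosθ₁ − cosθ₂).
W = (7.09×10⁻¹⁰)(9740)·(cos45° − cos90°) = (6.906×10⁻⁶)·(+0.7071) = 4.883×10⁻⁶ J.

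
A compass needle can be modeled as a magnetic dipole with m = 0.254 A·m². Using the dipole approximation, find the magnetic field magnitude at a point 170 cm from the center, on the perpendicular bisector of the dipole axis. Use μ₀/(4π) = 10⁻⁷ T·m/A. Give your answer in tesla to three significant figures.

In the equatorial plane B = (μ₀/4π)·m/r³ (half the axial value).
B = (10⁻⁷)·(0.254) / (1.70)³ = 5.170×10⁻⁹ T.

B ≈ 5.17×10⁻⁹ T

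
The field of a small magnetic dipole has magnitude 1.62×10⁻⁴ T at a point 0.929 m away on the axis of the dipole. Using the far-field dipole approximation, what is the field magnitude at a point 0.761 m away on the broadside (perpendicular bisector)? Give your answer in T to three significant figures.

Dipole fields scale as 1/r³ in the far field.
The axial field is twice the equatorial field at the same r, so the geometry factor is 1/2.
B₂ = B₁ · (1/2) · (r₁/r₂)³ = 1.62×10⁻⁴ · 0.5 · (0.929/0.761)³.
(r₁/r₂)³ = (1.221)³ = 1.819.
B₂ ≈ 1.474×10⁻⁴ T.

B ≈ 1.47×10⁻⁴ T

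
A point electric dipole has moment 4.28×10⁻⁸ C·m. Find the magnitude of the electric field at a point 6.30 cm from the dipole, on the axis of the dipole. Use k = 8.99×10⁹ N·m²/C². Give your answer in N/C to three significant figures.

E ≈ 3.08×10⁶ N/C

On the dipole axis E = 2kp/r³.
E = 2·(8.99×10⁹)(4.28×10⁻⁸) / (0.0630)³ = 3.078×10⁶ N/C.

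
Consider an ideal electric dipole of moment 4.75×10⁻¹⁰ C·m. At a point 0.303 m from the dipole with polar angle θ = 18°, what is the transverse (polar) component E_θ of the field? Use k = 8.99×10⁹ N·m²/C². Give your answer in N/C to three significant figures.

For a dipole, E_θ = (kp sinθ)/r³.
kp/r³ = (8.99×10⁹)(4.75×10⁻¹⁰)/(0.303)³ = 153.5 N/C.
E_θ = 153.5·sin18° = 47.44 N/C.

E_θ ≈ 47.4 N/C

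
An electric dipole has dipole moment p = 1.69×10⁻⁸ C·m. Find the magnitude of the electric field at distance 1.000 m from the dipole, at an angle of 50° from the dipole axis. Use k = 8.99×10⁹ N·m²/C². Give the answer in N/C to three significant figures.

E ≈ 227 N/C

At angle θ the dipole field magnitude is E = (kp/r³)·√(1 + 3cos²θ).
kp/r³ = (8.99×10⁹)(1.69×10⁻⁸) / (1.00)³ = 151.9 N/C.
√(1 + 3cos²50°) = √(1 + 3·0.4132) = √2.2395 ≈ 1.4965.
E ≈ 151.9 × 1.497 = 227.4 N/C.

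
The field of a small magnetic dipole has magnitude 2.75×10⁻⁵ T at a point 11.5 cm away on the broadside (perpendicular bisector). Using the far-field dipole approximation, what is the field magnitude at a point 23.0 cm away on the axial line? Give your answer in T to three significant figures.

B ≈ 6.88×10⁻⁶ T

Dipole fields scale as 1/r³ in the far field.
The axial field is twice the equatorial field at the same r, so the geometry factor is 2/1.
B₂ = B₁ · (2/1) · (r₁/r₂)³ = 2.75×10⁻⁵ · 2 · (11.5/23.0)³.
(r₁/r₂)³ = (0.5)³ = 0.125.
B₂ ≈ 6.875×10⁻⁶ T.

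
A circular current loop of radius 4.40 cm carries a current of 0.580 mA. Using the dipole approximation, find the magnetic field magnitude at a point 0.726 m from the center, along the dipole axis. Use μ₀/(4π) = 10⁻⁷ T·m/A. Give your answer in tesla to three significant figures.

B ≈ 1.84×10⁻¹² T

Magnetic moment m = IA = Iπa² = (5.80×10⁻⁴)·π·(0.0440)² = 3.528×10⁻⁶ A·m².
On axis B = (μ₀/4π)·2m/r³.
B = 2·(10⁻⁷)·(3.528×10⁻⁶) / (0.726)³ = 1.844×10⁻¹² T.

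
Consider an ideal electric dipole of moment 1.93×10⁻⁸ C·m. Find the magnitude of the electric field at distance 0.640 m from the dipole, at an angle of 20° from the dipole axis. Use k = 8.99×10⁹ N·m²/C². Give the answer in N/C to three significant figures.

At angle θ the dipole field magnitude is E = (kp/r³)·√(1 + 3cos²θ).
kp/r³ = (8.99×10⁹)(1.93×10⁻⁸) / (0.640)³ = 661.9 N/C.
√(1 + 3cos²20°) = √(1 + 3·0.8830) = √3.6491 ≈ 1.9103.
E ≈ 661.9 × 1.910 = 1264 N/C.

E ≈ 1260 N/C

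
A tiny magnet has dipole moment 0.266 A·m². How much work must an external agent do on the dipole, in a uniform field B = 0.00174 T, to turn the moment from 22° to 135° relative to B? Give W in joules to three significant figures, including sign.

W ≈ 7.56×10⁻⁴ J

W_ext = ΔU = −mB cosθ₂ + mB cosθ₁ = mB(cosθ₁ − cosθ₂).
W = (0.266)(0.00174)·(cos22° − cos135°) = (4.628×10⁻⁴)·(+1.6343) = 7.564×10⁻⁴ J.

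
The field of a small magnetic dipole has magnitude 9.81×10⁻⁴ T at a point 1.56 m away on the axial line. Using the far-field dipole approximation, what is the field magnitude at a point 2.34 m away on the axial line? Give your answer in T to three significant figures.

B ≈ 2.91×10⁻⁴ T

Dipole fields scale as 1/r³ in the far field; the geometry is the same at both points.
B₂ = B₁ · (r₁/r₂)³ = 9.81×10⁻⁴ · (1.56/2.34)³.
(r₁/r₂)³ = (0.6667)³ = 0.2963.
B₂ ≈ 2.907×10⁻⁴ T.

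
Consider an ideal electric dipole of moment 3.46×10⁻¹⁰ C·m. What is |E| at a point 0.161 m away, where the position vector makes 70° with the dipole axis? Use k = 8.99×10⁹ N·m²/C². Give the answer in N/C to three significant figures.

E ≈ 866 N/C

At angle θ the dipole field magnitude is E = (kp/r³)·√(1 + 3cos²θ).
kp/r³ = (8.99×10⁹)(3.46×10⁻¹⁰) / (0.161)³ = 745.3 N/C.
√(1 + 3cos²70°) = √(1 + 3·0.1170) = √1.3509 ≈ 1.1623.
E ≈ 745.3 × 1.162 = 866.3 N/C.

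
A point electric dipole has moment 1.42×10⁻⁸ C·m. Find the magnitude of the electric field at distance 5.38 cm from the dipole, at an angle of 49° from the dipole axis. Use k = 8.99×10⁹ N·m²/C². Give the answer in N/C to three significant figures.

E ≈ 1.24×10⁶ N/C

At angle θ the dipole field magnitude is E = (kp/r³)·√(1 + 3cos²θ).
kp/r³ = (8.99×10⁹)(1.42×10⁻⁸) / (0.0538)³ = 8.198×10⁵ N/C.
√(1 + 3cos²49°) = √(1 + 3·0.4304) = √2.2912 ≈ 1.5137.
E ≈ 8.198×10⁵ × 1.514 = 1.241×10⁶ N/C.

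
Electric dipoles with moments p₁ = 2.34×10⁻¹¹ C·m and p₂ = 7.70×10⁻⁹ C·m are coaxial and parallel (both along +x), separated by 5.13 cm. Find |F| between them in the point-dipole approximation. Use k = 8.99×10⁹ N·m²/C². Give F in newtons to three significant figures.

F ≈ 0.00140 N

On-axis field of dipole 1 at distance r: E = 2kp₁/r³. Force on dipole 2 is F = p₂·dE/dr (gradient along axis).
dE/dr = −6kp₁/r⁴, so |F| = 6kp₁p₂/r⁴ (attractive for aligned moments).
F = 6(8.99×10⁹)(2.34×10⁻¹¹)(7.70×10⁻⁹)/(0.0513)⁴ = 0.001403 N.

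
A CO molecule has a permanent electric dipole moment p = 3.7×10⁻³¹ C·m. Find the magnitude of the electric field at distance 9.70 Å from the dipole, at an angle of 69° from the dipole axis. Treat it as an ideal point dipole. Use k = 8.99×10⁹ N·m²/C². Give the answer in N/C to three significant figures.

At angle θ the dipole field magnitude is E = (kp/r³)·√(1 + 3cos²θ).
kp/r³ = (8.99×10⁹)(3.70×10⁻³¹) / (9.70×10⁻¹⁰)³ = 3.645×10⁶ N/C.
√(1 + 3cos²69°) = √(1 + 3·0.1284) = √1.3853 ≈ 1.1770.
E ≈ 3.645×10⁶ × 1.177 = 4.290×10⁶ N/C.

E ≈ 4.29×10⁶ N/C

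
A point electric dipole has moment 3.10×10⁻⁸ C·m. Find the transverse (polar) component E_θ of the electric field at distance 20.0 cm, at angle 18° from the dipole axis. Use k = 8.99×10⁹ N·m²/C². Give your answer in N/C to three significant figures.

For a dipole, E_θ = (kp sinθ)/r³.
kp/r³ = (8.99×10⁹)(3.10×10⁻⁸)/(0.200)³ = 3.484×10⁴ N/C.
E_θ = 3.484×10⁴·sin18° = 1.076×10⁴ N/C.

E_θ ≈ 1.08×10⁴ N/C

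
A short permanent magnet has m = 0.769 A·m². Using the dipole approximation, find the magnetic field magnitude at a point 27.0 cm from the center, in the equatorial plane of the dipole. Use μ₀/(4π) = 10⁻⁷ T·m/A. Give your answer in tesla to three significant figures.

B ≈ 3.91×10⁻⁶ T

In the equatorial plane B = (μ₀/4π)·m/r³ (half the axial value).
B = (10⁻⁷)·(0.769) / (0.270)³ = 3.907×10⁻⁶ T.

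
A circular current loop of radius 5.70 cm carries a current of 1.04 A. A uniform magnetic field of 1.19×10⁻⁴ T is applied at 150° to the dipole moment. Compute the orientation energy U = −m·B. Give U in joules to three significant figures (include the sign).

U ≈ 1.09×10⁻⁶ J

Magnetic moment m = IA = Iπa² = (1.04)·π·(0.0570)² = 0.01062 A·m².
U = −m·B = −mB cosθ.
U = −(0.01062)(1.19×10⁻⁴)·cos150° = 1.094×10⁻⁶ J.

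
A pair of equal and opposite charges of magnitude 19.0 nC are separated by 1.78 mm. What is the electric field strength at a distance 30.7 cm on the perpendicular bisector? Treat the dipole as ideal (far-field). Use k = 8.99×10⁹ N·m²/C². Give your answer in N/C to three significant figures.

Dipole moment p = qd = (1.90×10⁻⁸ C)(0.00178 m) = 3.382×10⁻¹¹ C·m.
On the perpendicular bisector E = kp/r³ (half the axial value at the same distance).
E = (8.99×10⁹)(3.382×10⁻¹¹) / (0.307)³ = 10.51 N/C.

E ≈ 10.5 N/C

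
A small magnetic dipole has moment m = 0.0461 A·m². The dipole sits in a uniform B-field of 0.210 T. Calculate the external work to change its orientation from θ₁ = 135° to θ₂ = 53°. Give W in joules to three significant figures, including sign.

W ≈ -0.0127 J

W_ext = ΔU = −mB cosθ₂ + mB cosθ₁ = mB(cosθ₁ − cosθ₂).
W = (0.0461)(0.210)·(cos135° − cos53°) = (0.009681)·(-1.3089) = -0.01267 J.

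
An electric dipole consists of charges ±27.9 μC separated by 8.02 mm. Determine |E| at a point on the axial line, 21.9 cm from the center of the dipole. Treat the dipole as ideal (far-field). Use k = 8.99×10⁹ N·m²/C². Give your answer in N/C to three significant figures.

E ≈ 3.83×10⁵ N/C

Dipole moment p = qd = (2.79×10⁻⁵ C)(0.00802 m) = 2.238×10⁻⁷ C·m.
On the dipole axis E = 2kp/r³.
E = 2·(8.99×10⁹)(2.238×10⁻⁷) / (0.219)³ = 3.831×10⁵ N/C.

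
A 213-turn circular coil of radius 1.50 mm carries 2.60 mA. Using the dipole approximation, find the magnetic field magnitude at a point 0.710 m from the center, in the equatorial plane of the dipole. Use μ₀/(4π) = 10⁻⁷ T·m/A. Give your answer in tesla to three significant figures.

m = NIA = NIπa² = 213·(0.00260)·π·(0.00150)² = 3.915×10⁻⁶ A·m².
In the equatorial plane B = (μ₀/4π)·m/r³ (half the axial value).
B = (10⁻⁷)·(3.915×10⁻⁶) / (0.710)³ = 1.094×10⁻¹² T.

B ≈ 1.09×10⁻¹² T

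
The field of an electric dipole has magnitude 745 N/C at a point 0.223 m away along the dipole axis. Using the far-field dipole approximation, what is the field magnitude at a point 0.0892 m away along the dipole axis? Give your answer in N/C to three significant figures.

Dipole fields scale as 1/r³ in the far field; the geometry is the same at both points.
E₂ = E₁ · (r₁/r₂)³ = 745 · (0.223/0.0892)³.
(r₁/r₂)³ = (2.5)³ = 15.62.
E₂ ≈ 1.164×10⁴ N/C.

E ≈ 1.16×10⁴ N/C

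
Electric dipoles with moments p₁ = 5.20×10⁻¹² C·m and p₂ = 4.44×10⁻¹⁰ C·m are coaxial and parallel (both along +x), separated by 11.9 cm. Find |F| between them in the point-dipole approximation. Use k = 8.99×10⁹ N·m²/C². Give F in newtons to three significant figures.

F ≈ 6.21×10⁻⁷ N

On-axis field of dipole 1 at distance r: E = 2kp₁/r³. Force on dipole 2 is F = p₂·dE/dr (gradient along axis).
dE/dr = −6kp₁/r⁴, so |F| = 6kp₁p₂/r⁴ (attractive for aligned moments).
F = 6(8.99×10⁹)(5.20×10⁻¹²)(4.44×10⁻¹⁰)/(0.119)⁴ = 6.210×10⁻⁷ N.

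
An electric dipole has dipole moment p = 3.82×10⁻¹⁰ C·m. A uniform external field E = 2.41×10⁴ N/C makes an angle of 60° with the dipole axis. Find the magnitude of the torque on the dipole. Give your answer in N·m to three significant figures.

Torque on an electric dipole: τ = pE sinθ.
τ = (3.82×10⁻¹⁰)(2.41×10⁴)·sin60° = 7.973×10⁻⁶ N·m.

τ ≈ 7.97×10⁻⁶ N·m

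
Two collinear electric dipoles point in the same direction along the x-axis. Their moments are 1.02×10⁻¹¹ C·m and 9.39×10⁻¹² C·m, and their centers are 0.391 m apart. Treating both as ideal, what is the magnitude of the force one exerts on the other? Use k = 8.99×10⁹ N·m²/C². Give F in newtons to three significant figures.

On-axis field of dipole 1 at distance r: E = 2kp₁/r³. Force on dipole 2 is F = p₂·dE/dr (gradient along axis).
dE/dr = −6kp₁/r⁴, so |F| = 6kp₁p₂/r⁴ (attractive for aligned moments).
F = 6(8.99×10⁹)(1.02×10⁻¹¹)(9.39×10⁻¹²)/(0.391)⁴ = 2.210×10⁻¹⁰ N.

F ≈ 2.21×10⁻¹⁰ N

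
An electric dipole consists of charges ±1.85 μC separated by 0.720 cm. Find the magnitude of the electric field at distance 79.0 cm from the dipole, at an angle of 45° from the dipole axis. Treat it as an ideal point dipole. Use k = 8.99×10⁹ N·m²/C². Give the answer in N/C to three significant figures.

Dipole moment p = qd = (1.85×10⁻⁶ C)(0.00720 m) = 1.332×10⁻⁸ C·m.
At angle θ the dipole field magnitude is E = (kp/r³)·√(1 + 3cos²θ).
kp/r³ = (8.99×10⁹)(1.332×10⁻⁸) / (0.790)³ = 242.9 N/C.
√(1 + 3cos²45°) = √(1 + 3·0.5000) = √2.5000 ≈ 1.5811.
E ≈ 242.9 × 1.581 = 384.0 N/C.

E ≈ 384 N/C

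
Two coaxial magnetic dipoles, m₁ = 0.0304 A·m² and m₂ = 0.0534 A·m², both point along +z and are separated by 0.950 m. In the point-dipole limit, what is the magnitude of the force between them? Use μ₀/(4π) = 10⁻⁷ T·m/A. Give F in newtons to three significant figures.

F ≈ 1.20×10⁻⁹ N

On-axis B of dipole 1: B = (μ₀/4π)·2m₁/r³. Force on dipole 2: F = m₂·dB/dr.
dB/dr = −(μ₀/4π)·6m₁/r⁴, so |F| = (μ₀/4π)·6m₁m₂/r⁴.
F = 6(10⁻⁷)(0.0304)(0.0534)/(0.950)⁴ = 1.196×10⁻⁹ N.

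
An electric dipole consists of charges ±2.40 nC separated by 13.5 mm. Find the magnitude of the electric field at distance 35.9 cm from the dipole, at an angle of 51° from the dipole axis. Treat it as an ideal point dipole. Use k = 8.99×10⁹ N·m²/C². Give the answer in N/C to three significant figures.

Dipole moment p = qd = (2.40×10⁻⁹ C)(0.0135 m) = 3.24×10⁻¹¹ C·m.
At angle θ the dipole field magnitude is E = (kp/r³)·√(1 + 3cos²θ).
kp/r³ = (8.99×10⁹)(3.24×10⁻¹¹) / (0.359)³ = 6.295 N/C.
√(1 + 3cos²51°) = √(1 + 3·0.3960) = √2.1881 ≈ 1.4792.
E ≈ 6.295 × 1.479 = 9.312 N/C.

E ≈ 9.31 N/C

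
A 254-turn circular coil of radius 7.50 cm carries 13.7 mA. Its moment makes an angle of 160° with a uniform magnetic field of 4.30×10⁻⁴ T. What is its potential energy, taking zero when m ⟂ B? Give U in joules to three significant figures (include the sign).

m = NIA = NIπa² = 254·(0.0137)·π·(0.0750)² = 0.06149 A·m².
U = −m·B = −mB cosθ.
U = −(0.06149)(4.30×10⁻⁴)·cos160° = 2.485×10⁻⁵ J.

U ≈ 2.48×10⁻⁵ J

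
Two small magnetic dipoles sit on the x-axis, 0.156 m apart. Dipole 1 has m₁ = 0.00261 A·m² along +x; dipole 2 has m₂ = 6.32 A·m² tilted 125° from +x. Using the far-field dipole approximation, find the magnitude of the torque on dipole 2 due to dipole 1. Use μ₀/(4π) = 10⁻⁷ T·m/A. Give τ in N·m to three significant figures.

Dipole B is on the axis of dipole A, so B₁ there is axial: B₁ = (μ₀/4π)·2m₁/r³ along +x.
B₁ = 2(10⁻⁷)(0.00261)/(0.156)³ = 1.375×10⁻⁷ T.
τ = m₂ B₁ sinθ.
τ = (6.32)(1.375×10⁻⁷)·sin125° = 7.118×10⁻⁷ N·m.

τ ≈ 7.12×10⁻⁷ N·m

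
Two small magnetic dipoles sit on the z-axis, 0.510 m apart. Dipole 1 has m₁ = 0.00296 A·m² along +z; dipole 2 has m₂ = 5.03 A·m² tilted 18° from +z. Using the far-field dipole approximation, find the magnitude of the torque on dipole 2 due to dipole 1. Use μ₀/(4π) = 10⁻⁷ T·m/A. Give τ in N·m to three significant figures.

τ ≈ 6.94×10⁻⁹ N·m

Dipole B is on the axis of dipole A, so B₁ there is axial: B₁ = (μ₀/4π)·2m₁/r³ along +z.
B₁ = 2(10⁻⁷)(0.00296)/(0.510)³ = 4.463×10⁻⁹ T.
τ = m₂ B₁ sinθ.
τ = (5.03)(4.463×10⁻⁹)·sin18° = 6.937×10⁻⁹ N·m.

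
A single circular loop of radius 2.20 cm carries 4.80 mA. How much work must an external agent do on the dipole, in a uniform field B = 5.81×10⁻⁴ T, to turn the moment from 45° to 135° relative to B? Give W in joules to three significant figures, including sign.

W ≈ 6.00×10⁻⁹ J

Magnetic moment m = IA = Iπa² = (0.00480)·π·(0.0220)² = 7.299×10⁻⁶ A·m².
W_ext = ΔU = −mB cosθ₂ + mB cosθ₁ = mB(cosθ₁ − cosθ₂).
W = (7.299×10⁻⁶)(5.81×10⁻⁴)·(cos45° − cos135°) = (4.241×10⁻⁹)·(+1.4142) = 5.997×10⁻⁹ J.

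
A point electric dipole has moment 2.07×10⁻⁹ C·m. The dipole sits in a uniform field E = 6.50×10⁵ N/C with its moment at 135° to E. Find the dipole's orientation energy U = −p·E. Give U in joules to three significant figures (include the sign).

U ≈ 9.51×10⁻⁴ J

U = −p·E = −pE cosθ.
U = −(2.07×10⁻⁹)(6.50×10⁵)·cos135° = 9.514×10⁻⁴ J.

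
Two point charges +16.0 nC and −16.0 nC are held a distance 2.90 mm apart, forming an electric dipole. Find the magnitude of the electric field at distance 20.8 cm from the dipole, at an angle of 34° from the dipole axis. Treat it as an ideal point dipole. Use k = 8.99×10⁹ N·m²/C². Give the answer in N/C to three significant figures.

E ≈ 81.1 N/C

Dipole moment p = qd = (1.60×10⁻⁸ C)(0.00290 m) = 4.64×10⁻¹¹ C·m.
At angle θ the dipole field magnitude is E = (kp/r³)·√(1 + 3cos²θ).
kp/r³ = (8.99×10⁹)(4.64×10⁻¹¹) / (0.208)³ = 46.35 N/C.
√(1 + 3cos²34°) = √(1 + 3·0.6873) = √3.0619 ≈ 1.7498.
E ≈ 46.35 × 1.750 = 81.11 N/C.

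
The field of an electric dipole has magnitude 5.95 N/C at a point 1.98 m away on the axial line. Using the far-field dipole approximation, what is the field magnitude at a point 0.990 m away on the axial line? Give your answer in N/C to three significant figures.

Dipole fields scale as 1/r³ in the far field; the geometry is the same at both points.
E₂ = E₁ · (r₁/r₂)³ = 5.95 · (1.98/0.990)³.
(r₁/r₂)³ = (2)³ = 8.
E₂ ≈ 47.60 N/C.

E ≈ 47.6 N/C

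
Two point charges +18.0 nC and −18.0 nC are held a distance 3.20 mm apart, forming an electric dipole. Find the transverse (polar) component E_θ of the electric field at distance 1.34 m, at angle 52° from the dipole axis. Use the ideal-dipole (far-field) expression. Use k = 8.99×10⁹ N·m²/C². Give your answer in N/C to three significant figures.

Dipole moment p = qd = (1.80×10⁻⁸ C)(0.00320 m) = 5.76×10⁻¹¹ C·m.
For a dipole, E_θ = (kp sinθ)/r³.
kp/r³ = (8.99×10⁹)(5.76×10⁻¹¹)/(1.34)³ = 0.2152 N/C.
E_θ = 0.2152·sin52° = 0.1696 N/C.

E_θ ≈ 0.170 N/C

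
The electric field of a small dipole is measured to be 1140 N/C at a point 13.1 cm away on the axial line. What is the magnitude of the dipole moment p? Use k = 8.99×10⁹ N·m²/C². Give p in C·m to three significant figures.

On axis E = 2kp/r³, so p = Er³/(2k).
p = (1140)·(0.131)³ / (2·8.99×10⁹) = 1.425×10⁻¹⁰ C·m.

p ≈ 1.43×10⁻¹⁰ C·m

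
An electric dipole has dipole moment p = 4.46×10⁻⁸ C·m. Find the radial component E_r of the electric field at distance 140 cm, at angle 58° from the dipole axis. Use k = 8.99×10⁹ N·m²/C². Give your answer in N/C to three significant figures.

E_r ≈ 155 N/C

For a dipole, E_r = (2kp cosθ)/r³.
kp/r³ = (8.99×10⁹)(4.46×10⁻⁸)/(1.40)³ = 146.1 N/C.
E_r = 2·146.1·cos58° = 154.9 N/C.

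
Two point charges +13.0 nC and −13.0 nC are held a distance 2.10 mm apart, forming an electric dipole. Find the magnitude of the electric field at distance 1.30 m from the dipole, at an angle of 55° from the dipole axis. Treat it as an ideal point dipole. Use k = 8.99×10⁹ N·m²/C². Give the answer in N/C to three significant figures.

E ≈ 0.157 N/C

Dipole moment p = qd = (1.30×10⁻⁸ C)(0.00210 m) = 2.73×10⁻¹¹ C·m.
At angle θ the dipole field magnitude is E = (kp/r³)·√(1 + 3cos²θ).
kp/r³ = (8.99×10⁹)(2.73×10⁻¹¹) / (1.30)³ = 0.1117 N/C.
√(1 + 3cos²55°) = √(1 + 3·0.3290) = √1.9870 ≈ 1.4096.
E ≈ 0.1117 × 1.410 = 0.1575 N/C.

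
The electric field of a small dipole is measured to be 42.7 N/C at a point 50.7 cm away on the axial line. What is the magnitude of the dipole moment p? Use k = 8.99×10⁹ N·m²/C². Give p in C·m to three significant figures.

p ≈ 3.10×10⁻¹⁰ C·m

On axis E = 2kp/r³, so p = Er³/(2k).
p = (42.7)·(0.507)³ / (2·8.99×10⁹) = 3.095×10⁻¹⁰ C·m.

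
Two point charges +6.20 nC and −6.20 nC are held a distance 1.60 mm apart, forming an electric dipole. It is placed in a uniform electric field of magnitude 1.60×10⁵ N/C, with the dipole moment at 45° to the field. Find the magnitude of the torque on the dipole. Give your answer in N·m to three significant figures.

τ ≈ 1.12×10⁻⁶ N·m

Dipole moment p = qd = (6.20×10⁻⁹ C)(0.00160 m) = 9.92×10⁻¹² C·m.
Torque on an electric dipole: τ = pE sinθ.
τ = (9.92×10⁻¹²)(1.60×10⁵)·sin45° = 1.122×10⁻⁶ N·m.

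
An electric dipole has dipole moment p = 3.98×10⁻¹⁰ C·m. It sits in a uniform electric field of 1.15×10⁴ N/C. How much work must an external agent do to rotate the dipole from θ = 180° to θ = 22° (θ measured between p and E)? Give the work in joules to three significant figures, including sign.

W ≈ -8.82×10⁻⁶ J

W_ext = ΔU = U(θ₂) − U(θ₁) = −pE cosθ₂ − (−pE cosθ₁) = pE(cosθ₁ − cosθ₂).
W = (3.98×10⁻¹⁰)(1.15×10⁴)·(cos180° − cos22°) = (4.577×10⁻⁶)·(-1.9272) = -8.821×10⁻⁶ J.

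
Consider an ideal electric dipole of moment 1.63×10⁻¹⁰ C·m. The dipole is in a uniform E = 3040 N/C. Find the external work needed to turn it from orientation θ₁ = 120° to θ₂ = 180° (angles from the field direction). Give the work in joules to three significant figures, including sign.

W_ext = ΔU = U(θ₂) − U(θ₁) = −pE cosθ₂ − (−pE cosθ₁) = pE(cosθ₁ − cosθ₂).
W = (1.63×10⁻¹⁰)(3040)·(cos120° − cos180°) = (4.955×10⁻⁷)·(+0.5000) = 2.478×10⁻⁷ J.

W ≈ 2.48×10⁻⁷ J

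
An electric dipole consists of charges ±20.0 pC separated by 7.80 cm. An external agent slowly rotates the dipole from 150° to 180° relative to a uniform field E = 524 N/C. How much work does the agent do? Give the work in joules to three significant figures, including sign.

W ≈ 1.10×10⁻¹⁰ J

Dipole moment p = qd = (2.00×10⁻¹¹ C)(0.0780 m) = 1.56×10⁻¹² C·m.
W_ext = ΔU = U(θ₂) − U(θ₁) = −pE cosθ₂ − (−pE cosθ₁) = pE(cosθ₁ − cosθ₂).
W = (1.56×10⁻¹²)(524)·(cos150° − cos180°) = (8.174×10⁻¹⁰)·(+0.1340) = 1.095×10⁻¹⁰ J.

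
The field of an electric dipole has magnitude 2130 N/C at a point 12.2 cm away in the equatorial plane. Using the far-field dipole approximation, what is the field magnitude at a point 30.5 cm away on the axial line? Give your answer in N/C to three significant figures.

Dipole fields scale as 1/r³ in the far field.
The axial field is twice the equatorial field at the same r, so the geometry factor is 2/1.
E₂ = E₁ · (2/1) · (r₁/r₂)³ = 2130 · 2 · (12.2/30.5)³.
(r₁/r₂)³ = (0.4)³ = 0.064.
E₂ ≈ 272.6 N/C.

E ≈ 273 N/C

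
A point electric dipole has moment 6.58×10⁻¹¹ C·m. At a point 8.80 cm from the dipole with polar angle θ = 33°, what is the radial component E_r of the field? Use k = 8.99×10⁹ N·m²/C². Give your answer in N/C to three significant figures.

E_r ≈ 1460 N/C

For a dipole, E_r = (2kp cosθ)/r³.
kp/r³ = (8.99×10⁹)(6.58×10⁻¹¹)/(0.0880)³ = 868.0 N/C.
E_r = 2·868.0·cos33° = 1456 N/C.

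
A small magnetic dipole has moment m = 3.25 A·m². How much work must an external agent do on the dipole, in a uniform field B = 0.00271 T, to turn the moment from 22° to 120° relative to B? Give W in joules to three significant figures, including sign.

W_ext = ΔU = −mB cosθ₂ + mB cosθ₁ = mB(cosθ₁ − cosθ₂).
W = (3.25)(0.00271)·(cos22° − cos120°) = (0.008808)·(+1.4272) = 0.01257 J.

W ≈ 0.0126 J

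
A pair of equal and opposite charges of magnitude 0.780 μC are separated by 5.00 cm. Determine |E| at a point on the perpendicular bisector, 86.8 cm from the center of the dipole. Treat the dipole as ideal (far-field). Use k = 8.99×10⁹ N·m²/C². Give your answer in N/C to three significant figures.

Dipole moment p = qd = (7.80×10⁻⁷ C)(0.0500 m) = 3.90×10⁻⁸ C·m.
In the equatorial plane E = kp/r³.
E = (8.99×10⁹)(3.90×10⁻⁸) / (0.868)³ = 536.1 N/C.

E ≈ 536 N/C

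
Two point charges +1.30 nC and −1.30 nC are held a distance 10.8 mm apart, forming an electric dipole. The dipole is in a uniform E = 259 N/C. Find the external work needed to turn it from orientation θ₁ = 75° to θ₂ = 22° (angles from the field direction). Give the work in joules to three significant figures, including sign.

Dipole moment p = qd = (1.30×10⁻⁹ C)(0.0108 m) = 1.404×10⁻¹¹ C·m.
W_ext = ΔU = U(θ₂) − U(θ₁) = −pE cosθ₂ − (−pE cosθ₁) = pE(cosθ₁ − cosθ₂).
W = (1.404×10⁻¹¹)(259)·(cos75° − cos22°) = (3.636×10⁻⁹)·(-0.6684) = -2.430×10⁻⁹ J.

W ≈ -2.43×10⁻⁹ J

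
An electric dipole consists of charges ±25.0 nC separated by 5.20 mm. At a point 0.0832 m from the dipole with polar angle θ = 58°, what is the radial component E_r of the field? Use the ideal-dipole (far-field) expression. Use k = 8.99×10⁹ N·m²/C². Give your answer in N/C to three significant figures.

Dipole moment p = qd = (2.50×10⁻⁸ C)(0.00520 m) = 1.30×10⁻¹⁰ C·m.
For a dipole, E_r = (2kp cosθ)/r³.
kp/r³ = (8.99×10⁹)(1.30×10⁻¹⁰)/(0.0832)³ = 2029 N/C.
E_r = 2·2029·cos58° = 2151 N/C.

E_r ≈ 2150 N/C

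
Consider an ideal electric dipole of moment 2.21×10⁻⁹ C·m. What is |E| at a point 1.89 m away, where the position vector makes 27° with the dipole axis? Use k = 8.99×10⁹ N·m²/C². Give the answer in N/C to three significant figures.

E ≈ 5.41 N/C

At angle θ the dipole field magnitude is E = (kp/r³)·√(1 + 3cos²θ).
kp/r³ = (8.99×10⁹)(2.21×10⁻⁹) / (1.89)³ = 2.943 N/C.
√(1 + 3cos²27°) = √(1 + 3·0.7939) = √3.3817 ≈ 1.8389.
E ≈ 2.943 × 1.839 = 5.412 N/C.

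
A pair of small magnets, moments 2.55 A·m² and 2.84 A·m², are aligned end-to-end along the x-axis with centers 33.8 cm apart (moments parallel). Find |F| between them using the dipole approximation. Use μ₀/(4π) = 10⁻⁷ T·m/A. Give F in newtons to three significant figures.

On-axis B of dipole 1: B = (μ₀/4π)·2m₁/r³. Force on dipole 2: F = m₂·dB/dr.
dB/dr = −(μ₀/4π)·6m₁/r⁴, so |F| = (μ₀/4π)·6m₁m₂/r⁴.
F = 6(10⁻⁷)(2.55)(2.84)/(0.338)⁴ = 3.329×10⁻⁴ N.

F ≈ 3.33×10⁻⁴ N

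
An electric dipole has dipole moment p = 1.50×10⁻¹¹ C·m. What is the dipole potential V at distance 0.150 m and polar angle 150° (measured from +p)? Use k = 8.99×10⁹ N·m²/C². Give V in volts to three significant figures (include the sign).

V ≈ -5.19 V

The dipole potential is V = kp cosθ / r².
V = (8.99×10⁹)(1.50×10⁻¹¹)·cos150° / (0.150)² = -5.190 V.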